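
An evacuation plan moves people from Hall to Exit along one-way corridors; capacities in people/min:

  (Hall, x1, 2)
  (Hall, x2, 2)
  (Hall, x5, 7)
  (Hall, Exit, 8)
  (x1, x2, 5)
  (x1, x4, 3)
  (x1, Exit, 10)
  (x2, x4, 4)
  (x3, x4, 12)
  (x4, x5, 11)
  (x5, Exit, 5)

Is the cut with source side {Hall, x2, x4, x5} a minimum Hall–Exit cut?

Yes — it is a minimum cut (capacity 15).

Given cut capacity: 2 + 8 + 5 = 15.
Augment Hall→Exit: bottleneck 8, flow now 8.
Augment Hall→x1→Exit: bottleneck 2, flow now 10.
Augment Hall→x5→Exit: bottleneck 5, flow now 15.
No augmenting path remains; maximum flow = 15.
Cut capacity 15 equals the max flow, so it is a minimum cut.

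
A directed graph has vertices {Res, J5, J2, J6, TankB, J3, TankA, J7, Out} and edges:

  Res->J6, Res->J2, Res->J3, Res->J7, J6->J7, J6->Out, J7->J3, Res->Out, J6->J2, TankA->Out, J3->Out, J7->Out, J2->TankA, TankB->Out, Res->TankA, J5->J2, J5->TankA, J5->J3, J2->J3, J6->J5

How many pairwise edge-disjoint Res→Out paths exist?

5

Assign every edge capacity 1; by Menger, the answer equals the max flow.
Path Res→Out (+1); total 1.
Path Res→J6→Out (+1); total 2.
Path Res→J3→Out (+1); total 3.
Path Res→TankA→Out (+1); total 4.
Path Res→J7→Out (+1); total 5.
No residual Res→Out path; max flow = 5.
Certifying cut of size 5: {J3→Out, Res→J6, Res→J7, Res→Out, TankA→Out}.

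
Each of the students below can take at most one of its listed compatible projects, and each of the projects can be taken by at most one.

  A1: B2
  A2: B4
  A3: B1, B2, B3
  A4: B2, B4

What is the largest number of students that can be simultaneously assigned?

3

Unit-capacity flow: source→left, listed edges, right→sink; max matching = max flow.
Augmenting path A1→B2 (+1); matched 1.
Augmenting path A2→B4 (+1); matched 2.
Augmenting path A3→B1 (+1); matched 3.
No augmenting path remains; maximum matching = 3.
König certificate: {A3, B2, B4} is a vertex cover of size 3 (every listed pair touches it), so no matching can be larger.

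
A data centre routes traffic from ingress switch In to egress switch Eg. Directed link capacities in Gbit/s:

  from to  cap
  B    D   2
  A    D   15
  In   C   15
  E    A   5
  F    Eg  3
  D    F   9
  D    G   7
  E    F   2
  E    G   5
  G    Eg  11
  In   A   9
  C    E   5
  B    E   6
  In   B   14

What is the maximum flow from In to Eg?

14

Augment In→A→D→F→Eg: bottleneck 3, flow now 3.
Augment In→A→D→G→Eg: bottleneck 6, flow now 9.
Augment In→B→D→G→Eg: bottleneck 1, flow now 10.
Augment In→B→E→G→Eg: bottleneck 4, flow now 14.
No augmenting path remains; maximum flow = 14.
In the residual graph, reachable from In: {In, A, B, C, D, E, F, G}.
Min-cut edges: F→Eg (3), G→Eg (11); capacity 3 + 11 = 14.
This cut is saturated, so no flow can exceed 14.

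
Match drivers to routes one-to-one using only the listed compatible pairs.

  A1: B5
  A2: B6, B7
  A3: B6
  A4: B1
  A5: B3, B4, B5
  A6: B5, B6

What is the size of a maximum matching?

Unit-capacity flow: source→left, listed edges, right→sink; max matching = max flow.
Augmenting path A1→B5 (+1); matched 1.
Augmenting path A2→B6 (+1); matched 2.
Augmenting path A4→B1 (+1); matched 3.
Augmenting path A5→B3 (+1); matched 4.
Augmenting path A3→B6→A2→B7 (+1); matched 5.
No augmenting path remains; maximum matching = 5.
König certificate: {A2, A4, A5, B5, B6} is a vertex cover of size 5 (every listed pair touches it), so no matching can be larger.

5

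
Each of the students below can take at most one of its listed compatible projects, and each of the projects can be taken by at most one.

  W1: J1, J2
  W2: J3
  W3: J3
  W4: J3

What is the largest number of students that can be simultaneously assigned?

2

Unit-capacity flow: source→left, listed edges, right→sink; max matching = max flow.
Augmenting path W1→J1 (+1); matched 1.
Augmenting path W2→J3 (+1); matched 2.
No augmenting path remains; maximum matching = 2.
König certificate: {W1, J3} is a vertex cover of size 2 (every listed pair touches it), so no matching can be larger.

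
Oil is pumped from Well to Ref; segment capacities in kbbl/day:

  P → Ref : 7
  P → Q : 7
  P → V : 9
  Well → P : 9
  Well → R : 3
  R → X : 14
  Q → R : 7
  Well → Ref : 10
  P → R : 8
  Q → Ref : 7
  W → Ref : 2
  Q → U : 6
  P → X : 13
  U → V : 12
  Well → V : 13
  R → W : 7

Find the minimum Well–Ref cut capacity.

21

Augment Well→Ref: bottleneck 10, flow now 10.
Augment Well→P→Ref: bottleneck 7, flow now 17.
Augment Well→P→Q→Ref: bottleneck 2, flow now 19.
Augment Well→R→W→Ref: bottleneck 2, flow now 21.
No augmenting path remains; maximum flow = 21.
By max-flow min-cut, the minimum cut capacity equals the max flow.
In the residual graph, reachable from Well: {Well, R, V, W, X}.
Min-cut edges: Well→P (9), Well→Ref (10), W→Ref (2); capacity 9 + 10 + 2 = 21.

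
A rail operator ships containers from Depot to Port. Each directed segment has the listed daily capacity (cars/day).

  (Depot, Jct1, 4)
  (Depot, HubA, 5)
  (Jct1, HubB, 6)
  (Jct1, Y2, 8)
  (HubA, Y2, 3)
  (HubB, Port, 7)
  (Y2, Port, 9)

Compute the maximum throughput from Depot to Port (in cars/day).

7

Augment Depot→Jct1→HubB→Port: bottleneck 4, flow now 4.
Augment Depot→HubA→Y2→Port: bottleneck 3, flow now 7.
No augmenting path remains; maximum flow = 7.
In the residual graph, reachable from Depot: {Depot, HubA}.
Min-cut edges: Depot→Jct1 (4), HubA→Y2 (3); capacity 4 + 3 = 7.
This cut is saturated, so no flow can exceed 7.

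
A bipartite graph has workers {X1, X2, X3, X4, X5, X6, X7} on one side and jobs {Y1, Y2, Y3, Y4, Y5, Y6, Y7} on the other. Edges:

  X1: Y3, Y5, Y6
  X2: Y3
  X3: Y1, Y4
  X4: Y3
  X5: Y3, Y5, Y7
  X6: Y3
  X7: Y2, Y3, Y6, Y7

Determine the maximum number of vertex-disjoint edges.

Unit-capacity flow: source→left, listed edges, right→sink; max matching = max flow.
Augmenting path X1→Y3 (+1); matched 1.
Augmenting path X3→Y1 (+1); matched 2.
Augmenting path X5→Y5 (+1); matched 3.
Augmenting path X7→Y2 (+1); matched 4.
Augmenting path X2→Y3→X1→Y6 (+1); matched 5.
No augmenting path remains; maximum matching = 5.
König certificate: {X1, X3, X5, X7, Y3} is a vertex cover of size 5 (every listed pair touches it), so no matching can be larger.

5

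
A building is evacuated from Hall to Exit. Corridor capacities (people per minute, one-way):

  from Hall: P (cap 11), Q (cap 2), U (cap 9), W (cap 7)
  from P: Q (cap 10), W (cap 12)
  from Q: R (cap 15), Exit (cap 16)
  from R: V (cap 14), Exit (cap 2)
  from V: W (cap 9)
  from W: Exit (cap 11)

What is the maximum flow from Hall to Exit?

Augment Hall→Q→Exit: bottleneck 2, flow now 2.
Augment Hall→W→Exit: bottleneck 7, flow now 9.
Augment Hall→P→Q→Exit: bottleneck 10, flow now 19.
Augment Hall→P→W→Exit: bottleneck 1, flow now 20.
No augmenting path remains; maximum flow = 20.
In the residual graph, reachable from Hall: {Hall, U}.
Min-cut edges: Hall→P (11), Hall→Q (2), Hall→W (7); capacity 11 + 2 + 7 = 20.
This cut is saturated, so no flow can exceed 20.

20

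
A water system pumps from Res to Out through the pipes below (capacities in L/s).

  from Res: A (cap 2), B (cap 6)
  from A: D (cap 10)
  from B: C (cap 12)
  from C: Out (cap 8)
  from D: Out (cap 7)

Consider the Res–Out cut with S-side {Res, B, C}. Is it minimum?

Given cut capacity: 2 + 8 = 10.
Augment Res→A→D→Out: bottleneck 2, flow now 2.
Augment Res→B→C→Out: bottleneck 6, flow now 8.
No augmenting path remains; maximum flow = 8.
In the residual graph, reachable from Res: {Res}.
Min-cut edges: Res→A (2), Res→B (6); capacity 2 + 6 = 8.
Cut capacity 10 exceeds the max flow 8, so it is not minimum.

No — its capacity is 10, but the minimum cut has capacity 8.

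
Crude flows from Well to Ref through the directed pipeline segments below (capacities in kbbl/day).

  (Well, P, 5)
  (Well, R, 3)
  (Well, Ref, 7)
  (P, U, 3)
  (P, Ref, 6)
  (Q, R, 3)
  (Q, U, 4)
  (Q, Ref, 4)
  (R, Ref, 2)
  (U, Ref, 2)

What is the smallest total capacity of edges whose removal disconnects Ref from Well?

14

Augment Well→Ref: bottleneck 7, flow now 7.
Augment Well→P→Ref: bottleneck 5, flow now 12.
Augment Well→R→Ref: bottleneck 2, flow now 14.
No augmenting path remains; maximum flow = 14.
By max-flow min-cut, the minimum cut capacity equals the max flow.
In the residual graph, reachable from Well: {Well, R}.
Min-cut edges: Well→P (5), Well→Ref (7), R→Ref (2); capacity 5 + 7 + 2 = 14.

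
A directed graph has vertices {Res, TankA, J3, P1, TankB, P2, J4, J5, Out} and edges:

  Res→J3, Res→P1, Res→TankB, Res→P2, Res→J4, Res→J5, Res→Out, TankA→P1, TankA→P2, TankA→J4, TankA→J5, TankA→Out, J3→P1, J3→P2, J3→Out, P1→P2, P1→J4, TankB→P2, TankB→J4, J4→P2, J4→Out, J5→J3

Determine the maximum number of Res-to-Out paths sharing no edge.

3

Assign every edge capacity 1; by Menger, the answer equals the max flow.
Path Res→Out (+1); total 1.
Path Res→J3→Out (+1); total 2.
Path Res→J4→Out (+1); total 3.
No residual Res→Out path; max flow = 3.
Certifying cut of size 3: {J3→Out, J4→Out, Res→Out}.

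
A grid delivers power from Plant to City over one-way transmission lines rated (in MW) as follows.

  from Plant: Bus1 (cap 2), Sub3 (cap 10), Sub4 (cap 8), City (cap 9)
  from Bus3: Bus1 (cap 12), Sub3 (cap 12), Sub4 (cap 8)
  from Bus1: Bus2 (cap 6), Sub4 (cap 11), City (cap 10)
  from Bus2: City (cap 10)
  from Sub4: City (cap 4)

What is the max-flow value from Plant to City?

Augment Plant→City: bottleneck 9, flow now 9.
Augment Plant→Bus1→City: bottleneck 2, flow now 11.
Augment Plant→Sub4→City: bottleneck 4, flow now 15.
No augmenting path remains; maximum flow = 15.
In the residual graph, reachable from Plant: {Plant, Sub3, Sub4}.
Min-cut edges: Plant→Bus1 (2), Plant→City (9), Sub4→City (4); capacity 2 + 9 + 4 = 15.
This cut is saturated, so no flow can exceed 15.

15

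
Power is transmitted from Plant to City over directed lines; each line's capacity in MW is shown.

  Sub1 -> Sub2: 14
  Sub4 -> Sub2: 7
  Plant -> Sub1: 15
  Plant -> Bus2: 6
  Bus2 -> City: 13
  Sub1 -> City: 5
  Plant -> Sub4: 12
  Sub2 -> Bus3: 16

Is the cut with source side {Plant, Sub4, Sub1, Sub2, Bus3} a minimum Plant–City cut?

Yes — it is a minimum cut (capacity 11).

Given cut capacity: 6 + 5 = 11.
Augment Plant→Sub1→City: bottleneck 5, flow now 5.
Augment Plant→Bus2→City: bottleneck 6, flow now 11.
No augmenting path remains; maximum flow = 11.
Cut capacity 11 equals the max flow, so it is a minimum cut.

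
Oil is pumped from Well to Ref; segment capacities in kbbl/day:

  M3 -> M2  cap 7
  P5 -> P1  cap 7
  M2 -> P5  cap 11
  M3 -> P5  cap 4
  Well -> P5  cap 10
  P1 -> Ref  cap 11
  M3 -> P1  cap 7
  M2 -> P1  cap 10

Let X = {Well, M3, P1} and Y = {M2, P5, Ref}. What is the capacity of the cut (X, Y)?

32

Edges leaving {Well, M3, P1}: Well→P5 (10), M3→M2 (7), M3→P5 (4), P1→Ref (11).
Cut capacity = 10 + 7 + 4 + 11 = 32.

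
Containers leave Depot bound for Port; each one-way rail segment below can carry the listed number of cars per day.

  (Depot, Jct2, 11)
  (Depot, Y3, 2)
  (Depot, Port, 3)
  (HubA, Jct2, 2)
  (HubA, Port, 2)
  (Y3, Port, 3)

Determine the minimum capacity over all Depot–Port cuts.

Augment Depot→Port: bottleneck 3, flow now 3.
Augment Depot→Y3→Port: bottleneck 2, flow now 5.
No augmenting path remains; maximum flow = 5.
By max-flow min-cut, the minimum cut capacity equals the max flow.
In the residual graph, reachable from Depot: {Depot, Jct2}.
Min-cut edges: Depot→Y3 (2), Depot→Port (3); capacity 2 + 3 = 5.

5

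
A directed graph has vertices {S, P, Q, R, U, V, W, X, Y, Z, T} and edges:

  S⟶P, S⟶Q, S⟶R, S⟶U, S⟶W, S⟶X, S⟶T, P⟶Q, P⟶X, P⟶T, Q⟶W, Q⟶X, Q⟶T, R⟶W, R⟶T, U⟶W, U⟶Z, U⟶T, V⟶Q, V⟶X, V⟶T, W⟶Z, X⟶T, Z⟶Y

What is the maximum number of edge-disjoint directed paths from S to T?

Assign every edge capacity 1; by Menger, the answer equals the max flow.
Path S→T (+1); total 1.
Path S→P→T (+1); total 2.
Path S→Q→T (+1); total 3.
Path S→R→T (+1); total 4.
Path S→U→T (+1); total 5.
Path S→X→T (+1); total 6.
No residual S→T path; max flow = 6.
Certifying cut of size 6: {S→P, S→Q, S→R, S→T, S→U, S→X}.

6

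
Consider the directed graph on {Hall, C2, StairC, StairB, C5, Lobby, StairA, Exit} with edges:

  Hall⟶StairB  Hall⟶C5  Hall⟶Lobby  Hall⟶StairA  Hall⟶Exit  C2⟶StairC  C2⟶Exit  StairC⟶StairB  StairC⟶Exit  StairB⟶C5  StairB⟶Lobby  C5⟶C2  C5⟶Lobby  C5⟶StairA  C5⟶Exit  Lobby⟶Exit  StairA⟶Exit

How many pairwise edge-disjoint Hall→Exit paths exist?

5

Assign every edge capacity 1; by Menger, the answer equals the max flow.
Path Hall→Exit (+1); total 1.
Path Hall→C5→Exit (+1); total 2.
Path Hall→Lobby→Exit (+1); total 3.
Path Hall→StairA→Exit (+1); total 4.
Path Hall→StairB→C5→C2→Exit (+1); total 5.
No residual Hall→Exit path; max flow = 5.
Certifying cut of size 5: {Hall→C5, Hall→Exit, Hall→Lobby, Hall→StairA, Hall→StairB}.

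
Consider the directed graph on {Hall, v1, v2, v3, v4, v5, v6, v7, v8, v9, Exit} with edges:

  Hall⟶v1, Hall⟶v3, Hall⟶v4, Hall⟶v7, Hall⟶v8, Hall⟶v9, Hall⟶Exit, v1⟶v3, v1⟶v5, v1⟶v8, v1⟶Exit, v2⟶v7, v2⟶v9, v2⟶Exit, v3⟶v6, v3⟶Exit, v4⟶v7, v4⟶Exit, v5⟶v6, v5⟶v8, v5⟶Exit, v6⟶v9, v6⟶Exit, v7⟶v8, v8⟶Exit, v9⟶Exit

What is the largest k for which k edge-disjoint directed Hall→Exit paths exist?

Assign every edge capacity 1; by Menger, the answer equals the max flow.
Path Hall→Exit (+1); total 1.
Path Hall→v1→Exit (+1); total 2.
Path Hall→v3→Exit (+1); total 3.
Path Hall→v4→Exit (+1); total 4.
Path Hall→v8→Exit (+1); total 5.
Path Hall→v9→Exit (+1); total 6.
No residual Hall→Exit path; max flow = 6.
Certifying cut of size 6: {Hall→Exit, Hall→v1, Hall→v3, Hall→v4, Hall→v9, v8→Exit}.

6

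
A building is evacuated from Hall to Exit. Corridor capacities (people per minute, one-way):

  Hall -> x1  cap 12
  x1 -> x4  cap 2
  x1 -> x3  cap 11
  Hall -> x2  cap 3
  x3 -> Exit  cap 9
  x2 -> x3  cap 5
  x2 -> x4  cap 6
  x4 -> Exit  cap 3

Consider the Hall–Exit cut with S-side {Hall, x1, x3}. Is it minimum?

No — its capacity is 14, but the minimum cut has capacity 12.

Given cut capacity: 3 + 2 + 9 = 14.
Augment Hall→x1→x3→Exit: bottleneck 9, flow now 9.
Augment Hall→x1→x4→Exit: bottleneck 2, flow now 11.
Augment Hall→x2→x4→Exit: bottleneck 1, flow now 12.
No augmenting path remains; maximum flow = 12.
In the residual graph, reachable from Hall: {Hall, x1, x2, x3, x4}.
Min-cut edges: x3→Exit (9), x4→Exit (3); capacity 9 + 3 = 12.
Cut capacity 14 exceeds the max flow 12, so it is not minimum.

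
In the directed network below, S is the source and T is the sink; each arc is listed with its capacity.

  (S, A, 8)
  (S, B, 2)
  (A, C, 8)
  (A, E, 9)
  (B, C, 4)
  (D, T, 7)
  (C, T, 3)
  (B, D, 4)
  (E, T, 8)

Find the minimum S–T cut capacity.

Augment S→A→C→T: bottleneck 3, flow now 3.
Augment S→A→E→T: bottleneck 5, flow now 8.
Augment S→B→D→T: bottleneck 2, flow now 10.
No augmenting path remains; maximum flow = 10.
By max-flow min-cut, the minimum cut capacity equals the max flow.
In the residual graph, reachable from S: {S}.
Min-cut edges: S→A (8), S→B (2); capacity 8 + 2 = 10.

10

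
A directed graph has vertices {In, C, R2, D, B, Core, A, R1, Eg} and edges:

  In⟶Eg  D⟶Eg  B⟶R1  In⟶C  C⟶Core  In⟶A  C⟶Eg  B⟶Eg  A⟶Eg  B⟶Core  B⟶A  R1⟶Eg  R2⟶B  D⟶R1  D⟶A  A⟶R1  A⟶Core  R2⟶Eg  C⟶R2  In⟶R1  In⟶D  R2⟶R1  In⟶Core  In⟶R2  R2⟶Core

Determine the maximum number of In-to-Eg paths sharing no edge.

6

Assign every edge capacity 1; by Menger, the answer equals the max flow.
Path In→Eg (+1); total 1.
Path In→C→Eg (+1); total 2.
Path In→R2→Eg (+1); total 3.
Path In→D→Eg (+1); total 4.
Path In→A→Eg (+1); total 5.
Path In→R1→Eg (+1); total 6.
No residual In→Eg path; max flow = 6.
Certifying cut of size 6: {In→A, In→C, In→D, In→Eg, In→R1, In→R2}.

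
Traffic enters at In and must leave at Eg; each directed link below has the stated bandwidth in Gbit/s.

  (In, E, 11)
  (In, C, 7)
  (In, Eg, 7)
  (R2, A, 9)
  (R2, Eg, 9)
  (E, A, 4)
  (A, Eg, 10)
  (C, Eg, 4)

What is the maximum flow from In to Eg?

Augment In→Eg: bottleneck 7, flow now 7.
Augment In→C→Eg: bottleneck 4, flow now 11.
Augment In→E→A→Eg: bottleneck 4, flow now 15.
No augmenting path remains; maximum flow = 15.
In the residual graph, reachable from In: {In, E, C}.
Min-cut edges: In→Eg (7), E→A (4), C→Eg (4); capacity 7 + 4 + 4 = 15.
This cut is saturated, so no flow can exceed 15.

15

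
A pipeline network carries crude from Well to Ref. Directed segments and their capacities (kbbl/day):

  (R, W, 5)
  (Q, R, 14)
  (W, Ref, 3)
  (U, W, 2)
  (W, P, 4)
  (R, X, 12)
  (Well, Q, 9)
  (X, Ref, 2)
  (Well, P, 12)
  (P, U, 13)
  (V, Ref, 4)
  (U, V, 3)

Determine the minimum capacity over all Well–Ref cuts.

8

Augment Well→P→U→V→Ref: bottleneck 3, flow now 3.
Augment Well→P→U→W→Ref: bottleneck 2, flow now 5.
Augment Well→Q→R→W→Ref: bottleneck 1, flow now 6.
Augment Well→Q→R→X→Ref: bottleneck 2, flow now 8.
No augmenting path remains; maximum flow = 8.
By max-flow min-cut, the minimum cut capacity equals the max flow.
In the residual graph, reachable from Well: {Well, P, Q, R, U, W, X}.
Min-cut edges: U→V (3), W→Ref (3), X→Ref (2); capacity 3 + 3 + 2 = 8.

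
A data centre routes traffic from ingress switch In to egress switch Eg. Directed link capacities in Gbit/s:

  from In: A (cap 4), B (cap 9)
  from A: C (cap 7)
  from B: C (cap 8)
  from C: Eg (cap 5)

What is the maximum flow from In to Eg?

5

Augment In→A→C→Eg: bottleneck 4, flow now 4.
Augment In→B→C→Eg: bottleneck 1, flow now 5.
No augmenting path remains; maximum flow = 5.
In the residual graph, reachable from In: {In, A, B, C}.
Min-cut edges: C→Eg (5); capacity 5 = 5.
This cut is saturated, so no flow can exceed 5.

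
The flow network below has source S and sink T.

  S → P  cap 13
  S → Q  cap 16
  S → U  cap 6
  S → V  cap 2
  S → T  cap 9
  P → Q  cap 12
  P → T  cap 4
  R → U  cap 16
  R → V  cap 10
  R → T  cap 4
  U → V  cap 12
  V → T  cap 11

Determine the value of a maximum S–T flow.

Augment S→T: bottleneck 9, flow now 9.
Augment S→P→T: bottleneck 4, flow now 13.
Augment S→V→T: bottleneck 2, flow now 15.
Augment S→U→V→T: bottleneck 6, flow now 21.
No augmenting path remains; maximum flow = 21.
In the residual graph, reachable from S: {S, P, Q}.
Min-cut edges: S→U (6), S→V (2), S→T (9), P→T (4); capacity 6 + 2 + 9 + 4 = 21.
This cut is saturated, so no flow can exceed 21.

21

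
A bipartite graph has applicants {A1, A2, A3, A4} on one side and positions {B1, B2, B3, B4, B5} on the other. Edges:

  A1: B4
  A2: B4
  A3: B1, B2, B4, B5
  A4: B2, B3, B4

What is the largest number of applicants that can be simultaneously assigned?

Unit-capacity flow: source→left, listed edges, right→sink; max matching = max flow.
Augmenting path A1→B4 (+1); matched 1.
Augmenting path A3→B1 (+1); matched 2.
Augmenting path A4→B2 (+1); matched 3.
No augmenting path remains; maximum matching = 3.
König certificate: {A3, A4, B4} is a vertex cover of size 3 (every listed pair touches it), so no matching can be larger.

3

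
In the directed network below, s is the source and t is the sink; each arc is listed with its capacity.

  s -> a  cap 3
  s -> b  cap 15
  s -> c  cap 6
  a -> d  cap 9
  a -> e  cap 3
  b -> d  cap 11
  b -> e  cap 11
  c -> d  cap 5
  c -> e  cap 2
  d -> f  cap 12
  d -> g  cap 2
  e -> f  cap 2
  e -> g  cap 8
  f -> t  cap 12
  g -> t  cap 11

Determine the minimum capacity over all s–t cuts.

Augment s→a→d→f→t: bottleneck 3, flow now 3.
Augment s→b→d→f→t: bottleneck 9, flow now 12.
Augment s→b→d→g→t: bottleneck 2, flow now 14.
Augment s→b→e→g→t: bottleneck 4, flow now 18.
Augment s→c→e→g→t: bottleneck 2, flow now 20.
Augment s→c→d→a→e→g→t: bottleneck 2, flow now 22. (uses reverse residual edge)
No augmenting path remains; maximum flow = 22.
By max-flow min-cut, the minimum cut capacity equals the max flow.
In the residual graph, reachable from s: {s, a, b, c, d, e, f}.
Min-cut edges: d→g (2), e→g (8), f→t (12); capacity 2 + 8 + 12 = 22.

22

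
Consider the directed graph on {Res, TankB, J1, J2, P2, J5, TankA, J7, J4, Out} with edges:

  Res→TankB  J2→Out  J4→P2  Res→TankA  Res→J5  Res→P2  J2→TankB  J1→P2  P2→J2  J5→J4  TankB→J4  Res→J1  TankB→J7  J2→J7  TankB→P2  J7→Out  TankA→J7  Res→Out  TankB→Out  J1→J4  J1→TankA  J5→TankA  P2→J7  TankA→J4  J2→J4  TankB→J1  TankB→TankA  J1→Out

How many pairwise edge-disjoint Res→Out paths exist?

Assign every edge capacity 1; by Menger, the answer equals the max flow.
Path Res→Out (+1); total 1.
Path Res→TankB→Out (+1); total 2.
Path Res→J1→Out (+1); total 3.
Path Res→P2→J2→Out (+1); total 4.
Path Res→TankA→J7→Out (+1); total 5.
No residual Res→Out path; max flow = 5.
Certifying cut of size 5: {J7→Out, P2→J2, Res→J1, Res→Out, Res→TankB}.

5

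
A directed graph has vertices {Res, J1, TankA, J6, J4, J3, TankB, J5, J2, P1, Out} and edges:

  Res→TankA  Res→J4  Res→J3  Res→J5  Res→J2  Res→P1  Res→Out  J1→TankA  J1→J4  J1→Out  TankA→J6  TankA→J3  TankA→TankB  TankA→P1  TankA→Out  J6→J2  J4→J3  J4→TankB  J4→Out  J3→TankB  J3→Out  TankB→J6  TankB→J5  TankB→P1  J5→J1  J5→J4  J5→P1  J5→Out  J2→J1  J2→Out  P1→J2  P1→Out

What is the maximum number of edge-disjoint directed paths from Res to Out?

7

Assign every edge capacity 1; by Menger, the answer equals the max flow.
Path Res→Out (+1); total 1.
Path Res→TankA→Out (+1); total 2.
Path Res→J4→Out (+1); total 3.
Path Res→J3→Out (+1); total 4.
Path Res→J5→Out (+1); total 5.
Path Res→J2→Out (+1); total 6.
Path Res→P1→Out (+1); total 7.
No residual Res→Out path; max flow = 7.
Certifying cut of size 7: {Res→J2, Res→J3, Res→J4, Res→J5, Res→Out, Res→P1, Res→TankA}.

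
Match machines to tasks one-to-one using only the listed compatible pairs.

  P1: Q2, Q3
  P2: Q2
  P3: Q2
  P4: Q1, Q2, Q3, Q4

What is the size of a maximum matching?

3

Unit-capacity flow: source→left, listed edges, right→sink; max matching = max flow.
Augmenting path P1→Q2 (+1); matched 1.
Augmenting path P4→Q1 (+1); matched 2.
Augmenting path P2→Q2→P1→Q3 (+1); matched 3.
No augmenting path remains; maximum matching = 3.
König certificate: {P1, P4, Q2} is a vertex cover of size 3 (every listed pair touches it), so no matching can be larger.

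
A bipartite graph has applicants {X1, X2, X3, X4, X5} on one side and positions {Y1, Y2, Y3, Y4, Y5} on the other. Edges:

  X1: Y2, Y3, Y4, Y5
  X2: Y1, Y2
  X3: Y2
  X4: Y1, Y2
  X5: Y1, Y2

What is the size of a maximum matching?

Unit-capacity flow: source→left, listed edges, right→sink; max matching = max flow.
Augmenting path X1→Y2 (+1); matched 1.
Augmenting path X2→Y1 (+1); matched 2.
Augmenting path X3→Y2→X1→Y3 (+1); matched 3.
No augmenting path remains; maximum matching = 3.
König certificate: {X1, Y1, Y2} is a vertex cover of size 3 (every listed pair touches it), so no matching can be larger.

3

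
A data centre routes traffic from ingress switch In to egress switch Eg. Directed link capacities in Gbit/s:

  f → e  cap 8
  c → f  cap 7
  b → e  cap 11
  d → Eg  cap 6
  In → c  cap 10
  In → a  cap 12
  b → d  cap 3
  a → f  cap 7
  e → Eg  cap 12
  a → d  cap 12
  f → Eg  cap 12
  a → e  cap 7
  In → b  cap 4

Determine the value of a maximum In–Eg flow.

23

Augment In→a→d→Eg: bottleneck 6, flow now 6.
Augment In→a→e→Eg: bottleneck 6, flow now 12.
Augment In→b→e→Eg: bottleneck 4, flow now 16.
Augment In→c→f→Eg: bottleneck 7, flow now 23.
No augmenting path remains; maximum flow = 23.
In the residual graph, reachable from In: {In, c}.
Min-cut edges: In→a (12), In→b (4), c→f (7); capacity 12 + 4 + 7 = 23.
This cut is saturated, so no flow can exceed 23.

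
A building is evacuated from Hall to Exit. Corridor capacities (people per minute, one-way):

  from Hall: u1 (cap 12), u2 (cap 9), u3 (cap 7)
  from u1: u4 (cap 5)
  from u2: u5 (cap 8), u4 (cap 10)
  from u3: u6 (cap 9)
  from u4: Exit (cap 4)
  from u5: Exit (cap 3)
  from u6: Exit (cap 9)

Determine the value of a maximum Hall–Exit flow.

14

Augment Hall→u1→u4→Exit: bottleneck 4, flow now 4.
Augment Hall→u2→u5→Exit: bottleneck 3, flow now 7.
Augment Hall→u3→u6→Exit: bottleneck 7, flow now 14.
No augmenting path remains; maximum flow = 14.
In the residual graph, reachable from Hall: {Hall, u1, u2, u4, u5}.
Min-cut edges: Hall→u3 (7), u4→Exit (4), u5→Exit (3); capacity 7 + 4 + 3 = 14.
This cut is saturated, so no flow can exceed 14.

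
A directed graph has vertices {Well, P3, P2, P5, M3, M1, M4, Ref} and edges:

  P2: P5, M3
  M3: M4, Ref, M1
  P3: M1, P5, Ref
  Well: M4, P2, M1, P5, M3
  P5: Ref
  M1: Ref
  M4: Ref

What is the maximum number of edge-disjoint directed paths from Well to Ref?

4

Assign every edge capacity 1; by Menger, the answer equals the max flow.
Path Well→P5→Ref (+1); total 1.
Path Well→M3→Ref (+1); total 2.
Path Well→M1→Ref (+1); total 3.
Path Well→M4→Ref (+1); total 4.
No residual Well→Ref path; max flow = 4.
Certifying cut of size 4: {M1→Ref, M3→Ref, M4→Ref, P5→Ref}.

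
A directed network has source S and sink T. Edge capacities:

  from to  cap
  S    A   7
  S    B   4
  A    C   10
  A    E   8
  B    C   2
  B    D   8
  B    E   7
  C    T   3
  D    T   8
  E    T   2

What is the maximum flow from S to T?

Augment S→A→C→T: bottleneck 3, flow now 3.
Augment S→A→E→T: bottleneck 2, flow now 5.
Augment S→B→D→T: bottleneck 4, flow now 9.
No augmenting path remains; maximum flow = 9.
In the residual graph, reachable from S: {S, A, C, E}.
Min-cut edges: S→B (4), C→T (3), E→T (2); capacity 4 + 3 + 2 = 9.
This cut is saturated, so no flow can exceed 9.

9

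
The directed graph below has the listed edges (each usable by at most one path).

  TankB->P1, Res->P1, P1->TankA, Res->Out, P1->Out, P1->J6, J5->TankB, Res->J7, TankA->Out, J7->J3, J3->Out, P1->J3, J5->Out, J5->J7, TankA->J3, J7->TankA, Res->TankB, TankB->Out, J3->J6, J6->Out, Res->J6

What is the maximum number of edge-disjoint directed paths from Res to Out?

Assign every edge capacity 1; by Menger, the answer equals the max flow.
Path Res→Out (+1); total 1.
Path Res→TankB→Out (+1); total 2.
Path Res→P1→Out (+1); total 3.
Path Res→J6→Out (+1); total 4.
Path Res→J7→TankA→Out (+1); total 5.
No residual Res→Out path; max flow = 5.
Certifying cut of size 5: {Res→J6, Res→J7, Res→Out, Res→P1, Res→TankB}.

5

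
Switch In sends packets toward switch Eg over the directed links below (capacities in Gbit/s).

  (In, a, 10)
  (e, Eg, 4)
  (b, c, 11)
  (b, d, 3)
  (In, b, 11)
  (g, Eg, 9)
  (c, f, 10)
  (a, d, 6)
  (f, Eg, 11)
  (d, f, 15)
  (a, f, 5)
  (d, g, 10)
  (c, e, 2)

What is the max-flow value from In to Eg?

21

Augment In→a→f→Eg: bottleneck 5, flow now 5.
Augment In→a→d→f→Eg: bottleneck 5, flow now 10.
Augment In→b→c→e→Eg: bottleneck 2, flow now 12.
Augment In→b→c→f→Eg: bottleneck 1, flow now 13.
Augment In→b→d→g→Eg: bottleneck 3, flow now 16.
Augment In→b→c→f→d→g→Eg: bottleneck 5, flow now 21. (uses reverse residual edge)
No augmenting path remains; maximum flow = 21.
In the residual graph, reachable from In: {In}.
Min-cut edges: In→a (10), In→b (11); capacity 10 + 11 = 21.
This cut is saturated, so no flow can exceed 21.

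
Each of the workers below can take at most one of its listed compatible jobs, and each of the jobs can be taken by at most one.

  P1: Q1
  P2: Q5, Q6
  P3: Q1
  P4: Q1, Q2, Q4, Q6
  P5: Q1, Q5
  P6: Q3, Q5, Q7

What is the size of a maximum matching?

5

Unit-capacity flow: source→left, listed edges, right→sink; max matching = max flow.
Augmenting path P1→Q1 (+1); matched 1.
Augmenting path P2→Q5 (+1); matched 2.
Augmenting path P4→Q2 (+1); matched 3.
Augmenting path P6→Q3 (+1); matched 4.
Augmenting path P5→Q5→P2→Q6 (+1); matched 5.
No augmenting path remains; maximum matching = 5.
König certificate: {P2, P4, P5, P6, Q1} is a vertex cover of size 5 (every listed pair touches it), so no matching can be larger.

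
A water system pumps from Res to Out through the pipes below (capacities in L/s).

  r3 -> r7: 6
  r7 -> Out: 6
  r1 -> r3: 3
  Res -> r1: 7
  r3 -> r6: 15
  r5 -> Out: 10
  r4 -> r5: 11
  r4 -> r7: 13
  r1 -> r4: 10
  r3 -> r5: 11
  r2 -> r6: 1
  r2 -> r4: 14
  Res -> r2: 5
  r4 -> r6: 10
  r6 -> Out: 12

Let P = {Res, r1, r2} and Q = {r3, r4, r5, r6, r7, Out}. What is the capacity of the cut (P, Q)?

28

Edges leaving {Res, r1, r2}: r1→r3 (3), r1→r4 (10), r2→r4 (14), r2→r6 (1).
Cut capacity = 3 + 10 + 14 + 1 = 28.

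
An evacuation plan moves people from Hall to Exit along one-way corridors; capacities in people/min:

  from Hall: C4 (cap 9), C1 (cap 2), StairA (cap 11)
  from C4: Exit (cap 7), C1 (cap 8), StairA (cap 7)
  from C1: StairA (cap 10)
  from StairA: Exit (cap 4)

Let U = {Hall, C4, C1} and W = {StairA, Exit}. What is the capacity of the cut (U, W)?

35

Edges leaving {Hall, C4, C1}: Hall→StairA (11), C4→StairA (7), C4→Exit (7), C1→StairA (10).
Cut capacity = 11 + 7 + 7 + 10 = 35.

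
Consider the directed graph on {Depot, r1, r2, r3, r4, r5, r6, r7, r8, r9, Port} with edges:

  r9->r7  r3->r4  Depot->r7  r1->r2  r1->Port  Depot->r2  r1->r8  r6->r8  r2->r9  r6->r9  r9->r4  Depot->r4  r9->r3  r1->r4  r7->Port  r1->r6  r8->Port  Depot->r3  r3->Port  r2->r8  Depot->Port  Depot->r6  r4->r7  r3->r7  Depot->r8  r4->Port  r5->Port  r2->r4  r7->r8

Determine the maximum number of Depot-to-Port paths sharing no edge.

Assign every edge capacity 1; by Menger, the answer equals the max flow.
Path Depot→Port (+1); total 1.
Path Depot→r3→Port (+1); total 2.
Path Depot→r4→Port (+1); total 3.
Path Depot→r7→Port (+1); total 4.
Path Depot→r8→Port (+1); total 5.
No residual Depot→Port path; max flow = 5.
Certifying cut of size 5: {Depot→Port, r3→Port, r4→Port, r7→Port, r8→Port}.

5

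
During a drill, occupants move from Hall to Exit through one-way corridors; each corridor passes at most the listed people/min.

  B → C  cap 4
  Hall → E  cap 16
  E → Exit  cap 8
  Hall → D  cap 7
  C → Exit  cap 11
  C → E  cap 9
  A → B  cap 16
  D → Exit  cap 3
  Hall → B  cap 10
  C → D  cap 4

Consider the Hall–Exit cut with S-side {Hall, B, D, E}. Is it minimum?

Given cut capacity: 4 + 3 + 8 = 15.
Augment Hall→D→Exit: bottleneck 3, flow now 3.
Augment Hall→E→Exit: bottleneck 8, flow now 11.
Augment Hall→B→C→Exit: bottleneck 4, flow now 15.
No augmenting path remains; maximum flow = 15.
Cut capacity 15 equals the max flow, so it is a minimum cut.

Yes — it is a minimum cut (capacity 15).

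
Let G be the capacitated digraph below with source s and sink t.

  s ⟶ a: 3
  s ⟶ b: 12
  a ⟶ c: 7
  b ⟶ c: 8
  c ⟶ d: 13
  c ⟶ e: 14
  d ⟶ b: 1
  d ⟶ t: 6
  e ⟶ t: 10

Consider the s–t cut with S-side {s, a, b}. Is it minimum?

No — its capacity is 15, but the minimum cut has capacity 11.

Given cut capacity: 7 + 8 = 15.
Augment s→a→c→d→t: bottleneck 3, flow now 3.
Augment s→b→c→d→t: bottleneck 3, flow now 6.
Augment s→b→c→e→t: bottleneck 5, flow now 11.
No augmenting path remains; maximum flow = 11.
In the residual graph, reachable from s: {s, b}.
Min-cut edges: s→a (3), b→c (8); capacity 3 + 8 = 11.
Cut capacity 15 exceeds the max flow 11, so it is not minimum.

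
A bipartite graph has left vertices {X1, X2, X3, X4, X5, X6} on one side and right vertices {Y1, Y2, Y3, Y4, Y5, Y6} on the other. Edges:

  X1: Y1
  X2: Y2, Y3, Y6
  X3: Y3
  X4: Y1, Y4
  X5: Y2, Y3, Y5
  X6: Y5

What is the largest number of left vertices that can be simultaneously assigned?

Unit-capacity flow: source→left, listed edges, right→sink; max matching = max flow.
Augmenting path X1→Y1 (+1); matched 1.
Augmenting path X2→Y2 (+1); matched 2.
Augmenting path X3→Y3 (+1); matched 3.
Augmenting path X4→Y4 (+1); matched 4.
Augmenting path X5→Y5 (+1); matched 5.
Augmenting path X6→Y5→X5→Y2→X2→Y6 (+1); matched 6.
No augmenting path remains; maximum matching = 6.
König certificate: {X1, X2, X3, X4, X5, X6} is a vertex cover of size 6 (every listed pair touches it), so no matching can be larger.

6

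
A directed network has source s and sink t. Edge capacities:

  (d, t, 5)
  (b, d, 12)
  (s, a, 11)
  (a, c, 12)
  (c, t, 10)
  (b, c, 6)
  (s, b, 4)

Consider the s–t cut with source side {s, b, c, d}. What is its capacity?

Edges leaving {s, b, c, d}: s→a (11), c→t (10), d→t (5).
Cut capacity = 11 + 10 + 5 = 26.

26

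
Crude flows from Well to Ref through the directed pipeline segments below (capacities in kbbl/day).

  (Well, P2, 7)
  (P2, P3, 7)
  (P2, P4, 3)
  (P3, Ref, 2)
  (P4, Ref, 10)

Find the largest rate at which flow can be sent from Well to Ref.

Augment Well→P2→P3→Ref: bottleneck 2, flow now 2.
Augment Well→P2→P4→Ref: bottleneck 3, flow now 5.
No augmenting path remains; maximum flow = 5.
In the residual graph, reachable from Well: {Well, P2, P3}.
Min-cut edges: P2→P4 (3), P3→Ref (2); capacity 3 + 2 = 5.
This cut is saturated, so no flow can exceed 5.

5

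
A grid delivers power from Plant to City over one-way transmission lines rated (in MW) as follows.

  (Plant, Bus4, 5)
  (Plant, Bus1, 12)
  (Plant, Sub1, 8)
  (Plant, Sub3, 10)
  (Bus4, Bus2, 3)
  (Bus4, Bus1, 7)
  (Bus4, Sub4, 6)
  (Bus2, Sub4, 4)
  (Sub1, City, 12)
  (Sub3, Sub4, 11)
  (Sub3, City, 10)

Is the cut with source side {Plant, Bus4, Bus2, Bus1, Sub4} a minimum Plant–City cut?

Yes — it is a minimum cut (capacity 18).

Given cut capacity: 8 + 10 = 18.
Augment Plant→Sub1→City: bottleneck 8, flow now 8.
Augment Plant→Sub3→City: bottleneck 10, flow now 18.
No augmenting path remains; maximum flow = 18.
Cut capacity 18 equals the max flow, so it is a minimum cut.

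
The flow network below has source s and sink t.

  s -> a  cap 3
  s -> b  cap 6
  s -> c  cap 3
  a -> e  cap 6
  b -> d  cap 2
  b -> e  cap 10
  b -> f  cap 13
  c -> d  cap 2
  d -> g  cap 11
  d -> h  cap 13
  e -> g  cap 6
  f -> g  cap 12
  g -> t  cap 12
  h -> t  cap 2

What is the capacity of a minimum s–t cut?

Augment s→a→e→g→t: bottleneck 3, flow now 3.
Augment s→b→d→g→t: bottleneck 2, flow now 5.
Augment s→b→e→g→t: bottleneck 3, flow now 8.
Augment s→b→f→g→t: bottleneck 1, flow now 9.
Augment s→c→d→g→t: bottleneck 2, flow now 11.
No augmenting path remains; maximum flow = 11.
By max-flow min-cut, the minimum cut capacity equals the max flow.
In the residual graph, reachable from s: {s, c}.
Min-cut edges: s→a (3), s→b (6), c→d (2); capacity 3 + 6 + 2 = 11.

11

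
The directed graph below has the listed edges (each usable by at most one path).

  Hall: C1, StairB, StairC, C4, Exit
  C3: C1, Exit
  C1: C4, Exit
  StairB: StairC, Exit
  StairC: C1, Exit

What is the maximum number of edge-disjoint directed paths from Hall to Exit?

Assign every edge capacity 1; by Menger, the answer equals the max flow.
Path Hall→Exit (+1); total 1.
Path Hall→C1→Exit (+1); total 2.
Path Hall→StairB→Exit (+1); total 3.
Path Hall→StairC→Exit (+1); total 4.
No residual Hall→Exit path; max flow = 4.
Certifying cut of size 4: {Hall→C1, Hall→Exit, Hall→StairB, Hall→StairC}.

4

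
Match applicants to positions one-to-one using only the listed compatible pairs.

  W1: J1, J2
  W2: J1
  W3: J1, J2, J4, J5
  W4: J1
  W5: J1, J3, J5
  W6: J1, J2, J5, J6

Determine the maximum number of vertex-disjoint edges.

Unit-capacity flow: source→left, listed edges, right→sink; max matching = max flow.
Augmenting path W1→J1 (+1); matched 1.
Augmenting path W3→J2 (+1); matched 2.
Augmenting path W5→J3 (+1); matched 3.
Augmenting path W6→J5 (+1); matched 4.
Augmenting path W2→J1→W1→J2→W3→J4 (+1); matched 5.
No augmenting path remains; maximum matching = 5.
König certificate: {W1, W3, W5, W6, J1} is a vertex cover of size 5 (every listed pair touches it), so no matching can be larger.

5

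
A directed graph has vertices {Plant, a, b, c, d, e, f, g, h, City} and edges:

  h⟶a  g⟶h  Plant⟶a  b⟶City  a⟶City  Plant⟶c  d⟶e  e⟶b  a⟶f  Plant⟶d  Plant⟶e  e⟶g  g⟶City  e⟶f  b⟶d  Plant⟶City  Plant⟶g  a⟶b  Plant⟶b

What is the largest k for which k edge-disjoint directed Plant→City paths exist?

Assign every edge capacity 1; by Menger, the answer equals the max flow.
Path Plant→City (+1); total 1.
Path Plant→a→City (+1); total 2.
Path Plant→b→City (+1); total 3.
Path Plant→g→City (+1); total 4.
No residual Plant→City path; max flow = 4.
Certifying cut of size 4: {Plant→City, a→City, b→City, g→City}.

4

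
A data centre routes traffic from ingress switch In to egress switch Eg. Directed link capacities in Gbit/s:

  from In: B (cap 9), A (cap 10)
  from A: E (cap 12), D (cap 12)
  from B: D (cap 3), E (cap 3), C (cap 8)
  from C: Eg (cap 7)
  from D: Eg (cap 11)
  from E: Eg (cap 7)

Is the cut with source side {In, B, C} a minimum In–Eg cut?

No — its capacity is 23, but the minimum cut has capacity 19.

Given cut capacity: 10 + 3 + 3 + 7 = 23.
Augment In→A→D→Eg: bottleneck 10, flow now 10.
Augment In→B→C→Eg: bottleneck 7, flow now 17.
Augment In→B→D→Eg: bottleneck 1, flow now 18.
Augment In→B→E→Eg: bottleneck 1, flow now 19.
No augmenting path remains; maximum flow = 19.
In the residual graph, reachable from In: {In}.
Min-cut edges: In→A (10), In→B (9); capacity 10 + 9 = 19.
Cut capacity 23 exceeds the max flow 19, so it is not minimum.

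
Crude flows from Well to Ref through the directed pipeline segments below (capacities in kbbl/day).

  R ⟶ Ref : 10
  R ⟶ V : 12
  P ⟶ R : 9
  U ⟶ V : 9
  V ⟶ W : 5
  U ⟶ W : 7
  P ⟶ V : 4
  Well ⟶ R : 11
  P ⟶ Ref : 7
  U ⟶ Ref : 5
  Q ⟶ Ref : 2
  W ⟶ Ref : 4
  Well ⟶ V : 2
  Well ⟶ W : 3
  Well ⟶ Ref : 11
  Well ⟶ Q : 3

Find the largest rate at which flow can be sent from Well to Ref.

Augment Well→Ref: bottleneck 11, flow now 11.
Augment Well→Q→Ref: bottleneck 2, flow now 13.
Augment Well→R→Ref: bottleneck 10, flow now 23.
Augment Well→W→Ref: bottleneck 3, flow now 26.
Augment Well→V→W→Ref: bottleneck 1, flow now 27.
No augmenting path remains; maximum flow = 27.
In the residual graph, reachable from Well: {Well, Q, R, V, W}.
Min-cut edges: Well→Ref (11), Q→Ref (2), R→Ref (10), W→Ref (4); capacity 11 + 2 + 10 + 4 = 27.
This cut is saturated, so no flow can exceed 27.

27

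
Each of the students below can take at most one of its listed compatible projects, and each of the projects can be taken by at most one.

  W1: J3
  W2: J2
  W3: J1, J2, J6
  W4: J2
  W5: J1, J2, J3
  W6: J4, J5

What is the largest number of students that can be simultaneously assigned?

Unit-capacity flow: source→left, listed edges, right→sink; max matching = max flow.
Augmenting path W1→J3 (+1); matched 1.
Augmenting path W2→J2 (+1); matched 2.
Augmenting path W3→J1 (+1); matched 3.
Augmenting path W6→J4 (+1); matched 4.
Augmenting path W5→J1→W3→J6 (+1); matched 5.
No augmenting path remains; maximum matching = 5.
König certificate: {W1, W3, W5, W6, J2} is a vertex cover of size 5 (every listed pair touches it), so no matching can be larger.

5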